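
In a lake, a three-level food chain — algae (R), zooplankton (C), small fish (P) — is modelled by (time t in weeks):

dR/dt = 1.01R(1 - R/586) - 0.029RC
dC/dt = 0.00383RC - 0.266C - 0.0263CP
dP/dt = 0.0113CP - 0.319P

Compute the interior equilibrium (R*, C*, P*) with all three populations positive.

From dP/dt = 0: 0.0113C* = 0.319, so C* = 28.2.
From dR/dt = 0: 1.01(1 - R*/586) = 0.029·28.2, giving R* = 586·(1 - 0.811) = 111.
From dC/dt = 0: 0.00383·111 - 0.266 = 0.0263P*, so P* = 0.159/0.0263 = 6.05.

R* ≈ 111, C* ≈ 28.2, P* ≈ 6.05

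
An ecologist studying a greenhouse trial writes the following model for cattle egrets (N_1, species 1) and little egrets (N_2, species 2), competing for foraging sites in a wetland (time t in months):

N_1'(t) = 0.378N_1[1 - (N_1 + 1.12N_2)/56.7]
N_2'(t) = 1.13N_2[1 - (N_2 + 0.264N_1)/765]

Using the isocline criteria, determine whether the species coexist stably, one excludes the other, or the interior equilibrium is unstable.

Compare the nullcline intercepts: K1/α12 = 56.7/1.12 = 50.6 < K2 = 765; K2/α21 = 765/0.264 = 2900 > K1 = 56.7.
Since the inequalities point opposite ways, species 2 can invade but species 1 cannot.

species 2 excludes species 1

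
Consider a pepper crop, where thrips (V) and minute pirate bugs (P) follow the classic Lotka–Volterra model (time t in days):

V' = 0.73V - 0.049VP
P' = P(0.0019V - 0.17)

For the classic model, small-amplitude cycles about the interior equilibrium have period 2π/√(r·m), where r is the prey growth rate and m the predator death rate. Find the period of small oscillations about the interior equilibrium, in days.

Here r = 0.73 and m = 0.17, so r·m = 0.124.
ω = √0.124 = 0.352 per day, hence T = 2π/ω ≈ 17.8 days.

T ≈ 17.8 days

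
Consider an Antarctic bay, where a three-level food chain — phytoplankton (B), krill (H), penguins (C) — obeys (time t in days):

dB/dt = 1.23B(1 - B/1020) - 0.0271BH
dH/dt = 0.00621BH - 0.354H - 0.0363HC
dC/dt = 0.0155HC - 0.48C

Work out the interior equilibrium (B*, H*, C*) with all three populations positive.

B* ≈ 324, H* ≈ 31, C* ≈ 45.7

From dC/dt = 0: 0.0155H* = 0.48, so H* = 31.
From dB/dt = 0: 1.23(1 - B*/1020) = 0.0271·31, giving B* = 1020·(1 - 0.682) = 324.
From dH/dt = 0: 0.00621·324 - 0.354 = 0.0363C*, so C* = 1.66/0.0363 = 45.7.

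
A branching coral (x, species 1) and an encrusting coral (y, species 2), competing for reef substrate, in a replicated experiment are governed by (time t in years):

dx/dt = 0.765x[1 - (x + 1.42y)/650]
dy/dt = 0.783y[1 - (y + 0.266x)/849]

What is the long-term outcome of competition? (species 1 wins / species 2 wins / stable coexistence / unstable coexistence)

Compare the nullcline intercepts: K1/α12 = 650/1.42 = 458 < K2 = 849; K2/α21 = 849/0.266 = 3190 > K1 = 650.
Since the inequalities point opposite ways, species 2 can invade but species 1 cannot.

species 2 excludes species 1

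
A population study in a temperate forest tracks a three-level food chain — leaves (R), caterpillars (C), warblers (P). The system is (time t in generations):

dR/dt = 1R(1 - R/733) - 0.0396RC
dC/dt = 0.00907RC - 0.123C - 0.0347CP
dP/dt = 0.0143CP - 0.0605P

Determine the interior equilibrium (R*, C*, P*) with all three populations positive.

From dP/dt = 0: 0.0143C* = 0.0605, so C* = 4.23.
From dR/dt = 0: 1(1 - R*/733) = 0.0396·4.23, giving R* = 733·(1 - 0.168) = 610.
From dC/dt = 0: 0.00907·610 - 0.123 = 0.0347P*, so P* = 5.41/0.0347 = 156.

R* ≈ 610, C* ≈ 4.23, P* ≈ 156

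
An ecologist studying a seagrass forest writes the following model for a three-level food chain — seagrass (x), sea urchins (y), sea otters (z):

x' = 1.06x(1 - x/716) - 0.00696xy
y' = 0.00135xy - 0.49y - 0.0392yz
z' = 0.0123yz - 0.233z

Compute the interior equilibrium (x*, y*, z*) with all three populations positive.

x* ≈ 627, y* ≈ 18.9, z* ≈ 9.09

From dz/dt = 0: 0.0123y* = 0.233, so y* = 18.9.
From dx/dt = 0: 1.06(1 - x*/716) = 0.00696·18.9, giving x* = 716·(1 - 0.124) = 627.
From dy/dt = 0: 0.00135·627 - 0.49 = 0.0392z*, so z* = 0.356/0.0392 = 9.09.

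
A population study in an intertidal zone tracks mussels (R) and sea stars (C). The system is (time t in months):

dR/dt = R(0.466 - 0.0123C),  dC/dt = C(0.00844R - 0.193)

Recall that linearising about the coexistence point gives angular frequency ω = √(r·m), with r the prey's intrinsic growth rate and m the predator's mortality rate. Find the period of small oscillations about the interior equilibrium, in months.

Here r = 0.466 and m = 0.193, so r·m = 0.0899.
ω = √0.0899 = 0.3 per month, hence T = 2π/ω ≈ 21 months.

T ≈ 21 months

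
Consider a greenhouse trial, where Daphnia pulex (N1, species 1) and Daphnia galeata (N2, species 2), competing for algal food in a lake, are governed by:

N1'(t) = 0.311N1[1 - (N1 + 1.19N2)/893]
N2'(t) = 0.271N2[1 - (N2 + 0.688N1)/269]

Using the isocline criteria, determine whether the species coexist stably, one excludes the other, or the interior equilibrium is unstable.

species 1 excludes species 2

Compare the nullcline intercepts: K1/α12 = 893/1.19 = 750 > K2 = 269; K2/α21 = 269/0.688 = 391 < K1 = 893.
Since the inequalities point opposite ways, species 1 can invade but species 2 cannot.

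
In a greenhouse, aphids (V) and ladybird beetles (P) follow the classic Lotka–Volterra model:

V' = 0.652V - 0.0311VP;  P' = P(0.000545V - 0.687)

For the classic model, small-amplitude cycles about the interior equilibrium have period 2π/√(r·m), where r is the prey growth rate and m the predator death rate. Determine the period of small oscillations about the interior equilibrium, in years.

T ≈ 9.39 years

Here r = 0.652 and m = 0.687, so r·m = 0.448.
ω = √0.448 = 0.669 per year, hence T = 2π/ω ≈ 9.39 years.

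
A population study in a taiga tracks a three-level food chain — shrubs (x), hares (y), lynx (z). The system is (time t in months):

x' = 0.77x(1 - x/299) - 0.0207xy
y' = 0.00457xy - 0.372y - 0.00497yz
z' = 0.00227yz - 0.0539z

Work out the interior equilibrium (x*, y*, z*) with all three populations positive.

x* ≈ 108, y* ≈ 23.7, z* ≈ 24.6

From dz/dt = 0: 0.00227y* = 0.0539, so y* = 23.7.
From dx/dt = 0: 0.77(1 - x*/299) = 0.0207·23.7, giving x* = 299·(1 - 0.638) = 108.
From dy/dt = 0: 0.00457·108 - 0.372 = 0.00497z*, so z* = 0.122/0.00497 = 24.6.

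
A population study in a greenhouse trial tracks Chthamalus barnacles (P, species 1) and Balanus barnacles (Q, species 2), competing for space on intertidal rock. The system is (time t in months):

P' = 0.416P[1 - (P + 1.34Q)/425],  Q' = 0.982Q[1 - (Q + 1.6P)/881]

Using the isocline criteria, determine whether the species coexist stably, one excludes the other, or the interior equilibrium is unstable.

species 2 excludes species 1

Compare the nullcline intercepts: K1/α12 = 425/1.34 = 317 < K2 = 881; K2/α21 = 881/1.6 = 551 > K1 = 425.
Since the inequalities point opposite ways, species 2 can invade but species 1 cannot.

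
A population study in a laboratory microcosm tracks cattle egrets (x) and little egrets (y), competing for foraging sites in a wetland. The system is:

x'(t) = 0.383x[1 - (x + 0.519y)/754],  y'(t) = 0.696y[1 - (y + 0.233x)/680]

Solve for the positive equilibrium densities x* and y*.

x* ≈ 456, y* ≈ 574

Setting both brackets to zero gives the nullclines x + 0.519y = 754 and 0.233x + y = 680.
Substituting y = 680 - 0.233x into the first: x(1 - 0.519·0.233) = 754 - 0.519·680.
So x* = 401/0.879 = 456, and then y* = 680 - 0.233·456 = 574.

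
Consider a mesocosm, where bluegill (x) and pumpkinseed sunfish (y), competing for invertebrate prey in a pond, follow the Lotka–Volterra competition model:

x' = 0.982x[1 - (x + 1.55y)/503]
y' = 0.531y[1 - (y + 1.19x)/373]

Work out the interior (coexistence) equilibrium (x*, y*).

x* ≈ 89, y* ≈ 267

Setting both brackets to zero gives the nullclines x + 1.55y = 503 and 1.19x + y = 373.
Substituting y = 373 - 1.19x into the first: x(1 - 1.55·1.19) = 503 - 1.55·373.
So x* = -75.1/-0.845 = 89, and then y* = 373 - 1.19·89 = 267.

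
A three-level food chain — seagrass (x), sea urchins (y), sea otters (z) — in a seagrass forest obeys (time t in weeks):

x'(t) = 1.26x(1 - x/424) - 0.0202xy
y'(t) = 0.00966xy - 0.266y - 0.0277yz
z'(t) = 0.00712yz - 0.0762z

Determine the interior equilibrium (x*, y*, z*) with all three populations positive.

From dz/dt = 0: 0.00712y* = 0.0762, so y* = 10.7.
From dx/dt = 0: 1.26(1 - x*/424) = 0.0202·10.7, giving x* = 424·(1 - 0.172) = 351.
From dy/dt = 0: 0.00966·351 - 0.266 = 0.0277z*, so z* = 3.13/0.0277 = 113.

x* ≈ 351, y* ≈ 10.7, z* ≈ 113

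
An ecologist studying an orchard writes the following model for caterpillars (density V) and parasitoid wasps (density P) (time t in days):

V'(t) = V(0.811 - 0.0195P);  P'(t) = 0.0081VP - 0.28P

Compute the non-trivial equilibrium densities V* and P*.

V* ≈ 34.6, P* ≈ 41.6

Set dP/dt = 0 with P > 0: 0.0081V - 0.28 = 0, so V* = 0.28/0.0081 = 34.6.
Set dV/dt = 0 with V > 0: 0.811 - 0.0195P = 0, so P* = 0.811/0.0195 = 41.6.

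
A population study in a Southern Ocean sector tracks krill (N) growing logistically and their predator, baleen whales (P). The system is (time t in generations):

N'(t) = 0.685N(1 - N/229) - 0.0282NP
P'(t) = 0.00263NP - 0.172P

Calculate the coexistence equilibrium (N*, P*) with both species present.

From dP/dt = 0 with P > 0: 0.00263N* = 0.172, so N* = 65.4.
Substitute into dN/dt = 0: 0.685(1 - 65.4/229) = 0.0282P*.
The bracket is 0.714, giving P* = 0.489/0.0282 = 17.4.

N* ≈ 65.4, P* ≈ 17.4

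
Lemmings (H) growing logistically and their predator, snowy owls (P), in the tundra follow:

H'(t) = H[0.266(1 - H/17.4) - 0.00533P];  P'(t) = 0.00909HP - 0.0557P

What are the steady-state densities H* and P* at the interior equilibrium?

From dP/dt = 0 with P > 0: 0.00909H* = 0.0557, so H* = 6.13.
Substitute into dH/dt = 0: 0.266(1 - 6.13/17.4) = 0.00533P*.
The bracket is 0.648, giving P* = 0.172/0.00533 = 32.3.

H* ≈ 6.13, P* ≈ 32.3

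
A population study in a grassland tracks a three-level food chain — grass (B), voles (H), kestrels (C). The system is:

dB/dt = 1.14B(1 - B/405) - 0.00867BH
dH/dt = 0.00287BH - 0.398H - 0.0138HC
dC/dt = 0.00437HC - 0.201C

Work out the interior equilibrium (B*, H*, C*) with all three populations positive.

From dC/dt = 0: 0.00437H* = 0.201, so H* = 46.
From dB/dt = 0: 1.14(1 - B*/405) = 0.00867·46, giving B* = 405·(1 - 0.35) = 263.
From dH/dt = 0: 0.00287·263 - 0.398 = 0.0138C*, so C* = 0.358/0.0138 = 25.9.

B* ≈ 263, H* ≈ 46, C* ≈ 25.9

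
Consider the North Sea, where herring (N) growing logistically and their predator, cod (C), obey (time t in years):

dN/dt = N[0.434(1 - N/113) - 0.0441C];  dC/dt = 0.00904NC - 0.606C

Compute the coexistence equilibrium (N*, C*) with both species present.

From dC/dt = 0 with C > 0: 0.00904N* = 0.606, so N* = 67.
Substitute into dN/dt = 0: 0.434(1 - 67/113) = 0.0441C*.
The bracket is 0.407, giving C* = 0.177/0.0441 = 4.

N* ≈ 67, C* ≈ 4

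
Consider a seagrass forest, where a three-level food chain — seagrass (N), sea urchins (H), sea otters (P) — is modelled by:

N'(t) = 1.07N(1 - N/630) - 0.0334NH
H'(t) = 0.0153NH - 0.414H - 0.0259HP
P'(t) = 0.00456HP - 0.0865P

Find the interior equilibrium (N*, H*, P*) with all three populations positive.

From dP/dt = 0: 0.00456H* = 0.0865, so H* = 19.
From dN/dt = 0: 1.07(1 - N*/630) = 0.0334·19, giving N* = 630·(1 - 0.592) = 257.
From dH/dt = 0: 0.0153·257 - 0.414 = 0.0259P*, so P* = 3.52/0.0259 = 136.

N* ≈ 257, H* ≈ 19, P* ≈ 136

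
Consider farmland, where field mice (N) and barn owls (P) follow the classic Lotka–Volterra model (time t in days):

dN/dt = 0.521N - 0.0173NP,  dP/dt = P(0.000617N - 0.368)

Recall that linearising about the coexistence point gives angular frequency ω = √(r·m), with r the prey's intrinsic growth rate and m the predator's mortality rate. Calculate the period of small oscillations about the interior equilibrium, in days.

T ≈ 14.3 days

Here r = 0.521 and m = 0.368, so r·m = 0.192.
ω = √0.192 = 0.438 per day, hence T = 2π/ω ≈ 14.3 days.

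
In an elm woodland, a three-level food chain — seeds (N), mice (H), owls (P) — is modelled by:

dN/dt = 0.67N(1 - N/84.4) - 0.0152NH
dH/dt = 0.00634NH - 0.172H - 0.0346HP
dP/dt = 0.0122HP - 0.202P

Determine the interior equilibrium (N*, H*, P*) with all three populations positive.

From dP/dt = 0: 0.0122H* = 0.202, so H* = 16.6.
From dN/dt = 0: 0.67(1 - N*/84.4) = 0.0152·16.6, giving N* = 84.4·(1 - 0.376) = 52.7.
From dH/dt = 0: 0.00634·52.7 - 0.172 = 0.0346P*, so P* = 0.162/0.0346 = 4.68.

N* ≈ 52.7, H* ≈ 16.6, P* ≈ 4.68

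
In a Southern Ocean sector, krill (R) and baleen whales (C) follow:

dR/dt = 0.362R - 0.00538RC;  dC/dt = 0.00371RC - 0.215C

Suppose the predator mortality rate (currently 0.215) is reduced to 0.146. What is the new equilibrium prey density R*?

R* ≈ 39.4

At the interior fixed point, setting dC/dt = 0 with C > 0 fixes R* = (predator death rate)/(RC coefficient) — independent of the other coefficients.
With the change, R* = 0.146/0.00371 = 39.4; it falls from 58.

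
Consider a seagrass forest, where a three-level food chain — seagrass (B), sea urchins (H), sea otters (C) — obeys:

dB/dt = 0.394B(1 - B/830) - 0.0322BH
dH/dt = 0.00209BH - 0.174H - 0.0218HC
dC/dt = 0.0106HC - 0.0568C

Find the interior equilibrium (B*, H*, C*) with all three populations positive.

From dC/dt = 0: 0.0106H* = 0.0568, so H* = 5.36.
From dB/dt = 0: 0.394(1 - B*/830) = 0.0322·5.36, giving B* = 830·(1 - 0.438) = 467.
From dH/dt = 0: 0.00209·467 - 0.174 = 0.0218C*, so C* = 0.801/0.0218 = 36.7.

B* ≈ 467, H* ≈ 5.36, C* ≈ 36.7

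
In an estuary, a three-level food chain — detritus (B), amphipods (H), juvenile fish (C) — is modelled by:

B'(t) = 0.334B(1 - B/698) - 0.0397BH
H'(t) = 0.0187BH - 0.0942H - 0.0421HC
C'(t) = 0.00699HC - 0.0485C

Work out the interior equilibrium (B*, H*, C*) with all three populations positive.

From dC/dt = 0: 0.00699H* = 0.0485, so H* = 6.94.
From dB/dt = 0: 0.334(1 - B*/698) = 0.0397·6.94, giving B* = 698·(1 - 0.825) = 122.
From dH/dt = 0: 0.0187·122 - 0.0942 = 0.0421C*, so C* = 2.19/0.0421 = 52.1.

B* ≈ 122, H* ≈ 6.94, C* ≈ 52.1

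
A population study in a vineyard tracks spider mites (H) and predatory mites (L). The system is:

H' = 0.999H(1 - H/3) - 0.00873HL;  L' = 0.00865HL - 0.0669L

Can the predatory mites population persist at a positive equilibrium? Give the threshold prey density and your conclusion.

Threshold H = 7.73; K < 7.73, so no, the predator goes extinct.

The predator equation gives dL/dt > 0 only when H > 0.0669/0.00865 = 7.73.
Without the predator, H → K = 3. Since 3 < 7.73, the predator cannot invade.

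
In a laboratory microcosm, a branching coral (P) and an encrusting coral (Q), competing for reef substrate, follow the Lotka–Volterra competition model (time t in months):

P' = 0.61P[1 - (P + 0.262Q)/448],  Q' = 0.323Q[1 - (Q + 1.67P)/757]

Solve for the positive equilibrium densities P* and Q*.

Setting both brackets to zero gives the nullclines P + 0.262Q = 448 and 1.67P + Q = 757.
Substituting Q = 757 - 1.67P into the first: P(1 - 0.262·1.67) = 448 - 0.262·757.
So P* = 250/0.562 = 444, and then Q* = 757 - 1.67·444 = 15.7.

P* ≈ 444, Q* ≈ 15.7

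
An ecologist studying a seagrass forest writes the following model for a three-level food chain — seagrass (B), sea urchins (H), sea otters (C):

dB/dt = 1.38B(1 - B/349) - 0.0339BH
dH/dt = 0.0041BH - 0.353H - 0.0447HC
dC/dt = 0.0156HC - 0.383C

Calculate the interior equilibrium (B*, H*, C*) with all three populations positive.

B* ≈ 139, H* ≈ 24.6, C* ≈ 4.81

From dC/dt = 0: 0.0156H* = 0.383, so H* = 24.6.
From dB/dt = 0: 1.38(1 - B*/349) = 0.0339·24.6, giving B* = 349·(1 - 0.603) = 139.
From dH/dt = 0: 0.0041·139 - 0.353 = 0.0447C*, so C* = 0.215/0.0447 = 4.81.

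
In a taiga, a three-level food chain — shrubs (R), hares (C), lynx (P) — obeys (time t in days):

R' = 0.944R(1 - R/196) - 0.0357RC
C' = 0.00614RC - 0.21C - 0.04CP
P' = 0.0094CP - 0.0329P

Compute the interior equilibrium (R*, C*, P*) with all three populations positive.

From dP/dt = 0: 0.0094C* = 0.0329, so C* = 3.5.
From dR/dt = 0: 0.944(1 - R*/196) = 0.0357·3.5, giving R* = 196·(1 - 0.132) = 170.
From dC/dt = 0: 0.00614·170 - 0.21 = 0.04P*, so P* = 0.834/0.04 = 20.9.

R* ≈ 170, C* ≈ 3.5, P* ≈ 20.9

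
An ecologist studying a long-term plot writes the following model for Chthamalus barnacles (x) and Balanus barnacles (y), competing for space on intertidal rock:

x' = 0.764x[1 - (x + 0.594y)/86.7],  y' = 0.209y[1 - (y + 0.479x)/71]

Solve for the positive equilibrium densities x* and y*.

Setting both brackets to zero gives the nullclines x + 0.594y = 86.7 and 0.479x + y = 71.
Substituting y = 71 - 0.479x into the first: x(1 - 0.594·0.479) = 86.7 - 0.594·71.
So x* = 44.5/0.715 = 62.2, and then y* = 71 - 0.479·62.2 = 41.2.

x* ≈ 62.2, y* ≈ 41.2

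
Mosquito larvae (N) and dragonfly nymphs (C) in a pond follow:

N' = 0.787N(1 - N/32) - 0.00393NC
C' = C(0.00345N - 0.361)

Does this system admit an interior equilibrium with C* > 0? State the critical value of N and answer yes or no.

Threshold N = 105; K < 105, so no, the predator goes extinct.

The predator equation gives dC/dt > 0 only when N > 0.361/0.00345 = 105.
Without the predator, N → K = 32. Since 32 < 105, the predator cannot invade.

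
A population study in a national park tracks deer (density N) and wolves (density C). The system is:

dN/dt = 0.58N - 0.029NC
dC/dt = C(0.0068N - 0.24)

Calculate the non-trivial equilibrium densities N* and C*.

Set dC/dt = 0 with C > 0: 0.0068N - 0.24 = 0, so N* = 0.24/0.0068 = 35.3.
Set dN/dt = 0 with N > 0: 0.58 - 0.029C = 0, so C* = 0.58/0.029 = 20.

N* ≈ 35.3, C* ≈ 20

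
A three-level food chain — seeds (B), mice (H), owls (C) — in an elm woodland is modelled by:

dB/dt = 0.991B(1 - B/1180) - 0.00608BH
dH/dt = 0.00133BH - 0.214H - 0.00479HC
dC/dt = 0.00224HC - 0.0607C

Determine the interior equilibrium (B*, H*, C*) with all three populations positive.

B* ≈ 984, H* ≈ 27.1, C* ≈ 228

From dC/dt = 0: 0.00224H* = 0.0607, so H* = 27.1.
From dB/dt = 0: 0.991(1 - B*/1180) = 0.00608·27.1, giving B* = 1180·(1 - 0.166) = 984.
From dH/dt = 0: 0.00133·984 - 0.214 = 0.00479C*, so C* = 1.09/0.00479 = 228.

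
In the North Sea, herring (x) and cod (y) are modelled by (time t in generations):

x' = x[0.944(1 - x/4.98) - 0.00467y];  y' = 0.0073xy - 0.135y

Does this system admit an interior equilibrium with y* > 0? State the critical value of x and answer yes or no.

The predator equation gives dy/dt > 0 only when x > 0.135/0.0073 = 18.5.
Without the predator, x → K = 4.98. Since 4.98 < 18.5, the predator cannot invade.

Threshold x = 18.5; K < 18.5, so no, the predator goes extinct.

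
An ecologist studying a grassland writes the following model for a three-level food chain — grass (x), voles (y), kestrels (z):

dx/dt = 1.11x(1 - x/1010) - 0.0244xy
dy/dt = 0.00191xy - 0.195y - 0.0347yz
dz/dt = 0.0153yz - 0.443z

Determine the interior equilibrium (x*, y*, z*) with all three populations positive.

From dz/dt = 0: 0.0153y* = 0.443, so y* = 29.
From dx/dt = 0: 1.11(1 - x*/1010) = 0.0244·29, giving x* = 1010·(1 - 0.636) = 367.
From dy/dt = 0: 0.00191·367 - 0.195 = 0.0347z*, so z* = 0.506/0.0347 = 14.6.

x* ≈ 367, y* ≈ 29, z* ≈ 14.6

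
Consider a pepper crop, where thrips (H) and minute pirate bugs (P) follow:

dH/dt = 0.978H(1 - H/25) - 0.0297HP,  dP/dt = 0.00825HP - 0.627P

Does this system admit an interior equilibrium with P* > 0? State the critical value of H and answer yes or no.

Threshold H = 76; K < 76, so no, the predator goes extinct.

The predator equation gives dP/dt > 0 only when H > 0.627/0.00825 = 76.
Without the predator, H → K = 25. Since 25 < 76, the predator cannot invade.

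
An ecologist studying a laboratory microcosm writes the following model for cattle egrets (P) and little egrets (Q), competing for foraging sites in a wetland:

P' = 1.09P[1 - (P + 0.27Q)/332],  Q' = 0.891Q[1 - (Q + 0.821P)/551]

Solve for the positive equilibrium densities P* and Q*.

P* ≈ 235, Q* ≈ 358

Setting both brackets to zero gives the nullclines P + 0.27Q = 332 and 0.821P + Q = 551.
Substituting Q = 551 - 0.821P into the first: P(1 - 0.27·0.821) = 332 - 0.27·551.
So P* = 183/0.778 = 235, and then Q* = 551 - 0.821·235 = 358.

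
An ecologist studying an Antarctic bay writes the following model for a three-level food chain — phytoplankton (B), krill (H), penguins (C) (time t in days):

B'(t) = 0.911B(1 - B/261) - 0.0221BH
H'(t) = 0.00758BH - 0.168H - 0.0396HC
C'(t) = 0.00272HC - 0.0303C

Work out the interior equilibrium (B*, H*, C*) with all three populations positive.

B* ≈ 190, H* ≈ 11.1, C* ≈ 32.2

From dC/dt = 0: 0.00272H* = 0.0303, so H* = 11.1.
From dB/dt = 0: 0.911(1 - B*/261) = 0.0221·11.1, giving B* = 261·(1 - 0.27) = 190.
From dH/dt = 0: 0.00758·190 - 0.168 = 0.0396C*, so C* = 1.28/0.0396 = 32.2.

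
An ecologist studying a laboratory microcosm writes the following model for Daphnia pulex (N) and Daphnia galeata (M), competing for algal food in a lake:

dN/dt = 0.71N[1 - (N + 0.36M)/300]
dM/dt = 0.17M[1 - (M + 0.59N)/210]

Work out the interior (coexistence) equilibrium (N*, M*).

N* ≈ 285, M* ≈ 41.9

Setting both brackets to zero gives the nullclines N + 0.36M = 300 and 0.59N + M = 210.
Substituting M = 210 - 0.59N into the first: N(1 - 0.36·0.59) = 300 - 0.36·210.
So N* = 224/0.788 = 285, and then M* = 210 - 0.59·285 = 41.9.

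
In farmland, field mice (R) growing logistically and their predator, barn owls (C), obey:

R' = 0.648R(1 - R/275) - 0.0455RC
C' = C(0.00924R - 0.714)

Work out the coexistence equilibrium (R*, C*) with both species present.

From dC/dt = 0 with C > 0: 0.00924R* = 0.714, so R* = 77.3.
Substitute into dR/dt = 0: 0.648(1 - 77.3/275) = 0.0455C*.
The bracket is 0.719, giving C* = 0.466/0.0455 = 10.2.

R* ≈ 77.3, C* ≈ 10.2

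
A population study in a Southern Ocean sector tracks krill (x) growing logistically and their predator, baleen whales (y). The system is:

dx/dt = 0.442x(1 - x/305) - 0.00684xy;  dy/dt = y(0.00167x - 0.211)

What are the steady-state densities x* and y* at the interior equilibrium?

x* ≈ 126, y* ≈ 37.9

From dy/dt = 0 with y > 0: 0.00167x* = 0.211, so x* = 126.
Substitute into dx/dt = 0: 0.442(1 - 126/305) = 0.00684y*.
The bracket is 0.586, giving y* = 0.259/0.00684 = 37.9.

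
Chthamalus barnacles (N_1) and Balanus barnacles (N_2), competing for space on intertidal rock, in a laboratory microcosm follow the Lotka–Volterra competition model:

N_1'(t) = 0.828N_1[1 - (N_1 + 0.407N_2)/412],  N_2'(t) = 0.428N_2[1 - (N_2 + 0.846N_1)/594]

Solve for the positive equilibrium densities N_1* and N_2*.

N_1* ≈ 260, N_2* ≈ 374

Setting both brackets to zero gives the nullclines N_1 + 0.407N_2 = 412 and 0.846N_1 + N_2 = 594.
Substituting N_2 = 594 - 0.846N_1 into the first: N_1(1 - 0.407·0.846) = 412 - 0.407·594.
So N_1* = 170/0.656 = 260, and then N_2* = 594 - 0.846·260 = 374.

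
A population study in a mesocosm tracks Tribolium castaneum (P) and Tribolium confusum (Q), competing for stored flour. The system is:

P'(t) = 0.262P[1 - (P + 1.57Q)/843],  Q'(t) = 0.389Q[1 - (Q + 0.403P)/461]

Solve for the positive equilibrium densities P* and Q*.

P* ≈ 325, Q* ≈ 330

Setting both brackets to zero gives the nullclines P + 1.57Q = 843 and 0.403P + Q = 461.
Substituting Q = 461 - 0.403P into the first: P(1 - 1.57·0.403) = 843 - 1.57·461.
So P* = 119/0.367 = 325, and then Q* = 461 - 0.403·325 = 330.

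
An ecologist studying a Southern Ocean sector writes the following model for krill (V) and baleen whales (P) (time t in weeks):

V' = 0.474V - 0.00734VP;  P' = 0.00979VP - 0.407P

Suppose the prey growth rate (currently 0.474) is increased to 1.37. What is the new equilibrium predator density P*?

At the interior fixed point, setting dV/dt = 0 with V > 0 fixes P* = (prey growth rate)/(VP coefficient) — independent of the other coefficients.
With the change, P* = 1.37/0.00734 = 187; it rises from 64.6.

P* ≈ 187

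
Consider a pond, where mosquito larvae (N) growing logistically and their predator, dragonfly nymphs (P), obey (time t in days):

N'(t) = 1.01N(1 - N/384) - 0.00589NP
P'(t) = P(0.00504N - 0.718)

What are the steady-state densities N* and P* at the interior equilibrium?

From dP/dt = 0 with P > 0: 0.00504N* = 0.718, so N* = 142.
Substitute into dN/dt = 0: 1.01(1 - 142/384) = 0.00589P*.
The bracket is 0.629, giving P* = 0.635/0.00589 = 108.

N* ≈ 142, P* ≈ 108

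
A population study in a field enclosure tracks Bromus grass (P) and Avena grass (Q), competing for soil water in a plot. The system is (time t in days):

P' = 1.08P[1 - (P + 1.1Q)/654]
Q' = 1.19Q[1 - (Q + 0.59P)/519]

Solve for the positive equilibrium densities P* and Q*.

P* ≈ 237, Q* ≈ 379

Setting both brackets to zero gives the nullclines P + 1.1Q = 654 and 0.59P + Q = 519.
Substituting Q = 519 - 0.59P into the first: P(1 - 1.1·0.59) = 654 - 1.1·519.
So P* = 83.1/0.351 = 237, and then Q* = 519 - 0.59·237 = 379.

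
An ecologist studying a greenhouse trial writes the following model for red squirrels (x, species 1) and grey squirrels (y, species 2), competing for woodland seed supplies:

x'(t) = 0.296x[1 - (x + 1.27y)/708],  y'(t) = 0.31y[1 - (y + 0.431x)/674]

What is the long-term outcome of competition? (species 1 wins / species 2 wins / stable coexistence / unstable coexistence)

species 2 excludes species 1

Compare the nullcline intercepts: K1/α12 = 708/1.27 = 557 < K2 = 674; K2/α21 = 674/0.431 = 1560 > K1 = 708.
Since the inequalities point opposite ways, species 2 can invade but species 1 cannot.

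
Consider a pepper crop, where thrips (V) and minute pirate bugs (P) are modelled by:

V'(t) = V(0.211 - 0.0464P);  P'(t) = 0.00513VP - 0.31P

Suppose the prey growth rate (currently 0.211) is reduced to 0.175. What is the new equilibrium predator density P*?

P* ≈ 3.77

At the interior fixed point, setting dV/dt = 0 with V > 0 fixes P* = (prey growth rate)/(VP coefficient) — independent of the other coefficients.
With the change, P* = 0.175/0.0464 = 3.77; it falls from 4.55.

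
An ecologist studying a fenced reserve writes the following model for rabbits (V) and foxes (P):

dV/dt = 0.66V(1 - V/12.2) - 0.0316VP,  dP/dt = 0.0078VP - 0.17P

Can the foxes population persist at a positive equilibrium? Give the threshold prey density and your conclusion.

Threshold V = 21.8; K < 21.8, so no, the predator goes extinct.

The predator equation gives dP/dt > 0 only when V > 0.17/0.0078 = 21.8.
Without the predator, V → K = 12.2. Since 12.2 < 21.8, the predator cannot invade.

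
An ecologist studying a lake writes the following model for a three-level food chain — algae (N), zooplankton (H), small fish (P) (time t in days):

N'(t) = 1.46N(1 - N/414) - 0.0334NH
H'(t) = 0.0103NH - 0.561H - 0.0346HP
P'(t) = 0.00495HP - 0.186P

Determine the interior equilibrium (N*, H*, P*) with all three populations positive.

N* ≈ 58.1, H* ≈ 37.6, P* ≈ 1.09

From dP/dt = 0: 0.00495H* = 0.186, so H* = 37.6.
From dN/dt = 0: 1.46(1 - N*/414) = 0.0334·37.6, giving N* = 414·(1 - 0.86) = 58.1.
From dH/dt = 0: 0.0103·58.1 - 0.561 = 0.0346P*, so P* = 0.0377/0.0346 = 1.09.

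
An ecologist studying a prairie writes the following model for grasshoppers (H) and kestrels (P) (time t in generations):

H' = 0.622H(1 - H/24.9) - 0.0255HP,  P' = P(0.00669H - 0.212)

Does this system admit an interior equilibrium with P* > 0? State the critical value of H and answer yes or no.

Threshold H = 31.7; K < 31.7, so no, the predator goes extinct.

The predator equation gives dP/dt > 0 only when H > 0.212/0.00669 = 31.7.
Without the predator, H → K = 24.9. Since 24.9 < 31.7, the predator cannot invade.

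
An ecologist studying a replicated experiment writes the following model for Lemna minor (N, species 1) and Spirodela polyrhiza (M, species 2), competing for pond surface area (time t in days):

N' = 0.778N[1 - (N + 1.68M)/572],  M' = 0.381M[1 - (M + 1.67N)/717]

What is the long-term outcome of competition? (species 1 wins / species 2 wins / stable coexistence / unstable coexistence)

Compare the nullcline intercepts: K1/α12 = 572/1.68 = 340 < K2 = 717; K2/α21 = 717/1.67 = 429 < K1 = 572.
Since both are reversed, neither can invade when rare; the interior point is a saddle.

unstable coexistence (outcome depends on initial conditions)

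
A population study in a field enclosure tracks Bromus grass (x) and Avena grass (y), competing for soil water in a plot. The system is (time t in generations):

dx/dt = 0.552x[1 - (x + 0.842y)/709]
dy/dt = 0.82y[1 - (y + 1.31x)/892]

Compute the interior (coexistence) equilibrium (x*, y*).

x* ≈ 408, y* ≈ 357

Setting both brackets to zero gives the nullclines x + 0.842y = 709 and 1.31x + y = 892.
Substituting y = 892 - 1.31x into the first: x(1 - 0.842·1.31) = 709 - 0.842·892.
So x* = -42.1/-0.103 = 408, and then y* = 892 - 1.31·408 = 357.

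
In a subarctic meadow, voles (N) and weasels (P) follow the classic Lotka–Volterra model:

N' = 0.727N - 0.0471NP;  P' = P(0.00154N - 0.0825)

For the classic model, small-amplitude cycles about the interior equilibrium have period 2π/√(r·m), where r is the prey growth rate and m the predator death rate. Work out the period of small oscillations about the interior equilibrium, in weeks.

T ≈ 25.7 weeks

Here r = 0.727 and m = 0.0825, so r·m = 0.06.
ω = √0.06 = 0.245 per week, hence T = 2π/ω ≈ 25.7 weeks.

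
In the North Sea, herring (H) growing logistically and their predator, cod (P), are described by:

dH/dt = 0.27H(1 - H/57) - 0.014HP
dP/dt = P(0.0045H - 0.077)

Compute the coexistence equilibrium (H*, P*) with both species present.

H* ≈ 17.1, P* ≈ 13.5

From dP/dt = 0 with P > 0: 0.0045H* = 0.077, so H* = 17.1.
Substitute into dH/dt = 0: 0.27(1 - 17.1/57) = 0.014P*.
The bracket is 0.7, giving P* = 0.189/0.014 = 13.5.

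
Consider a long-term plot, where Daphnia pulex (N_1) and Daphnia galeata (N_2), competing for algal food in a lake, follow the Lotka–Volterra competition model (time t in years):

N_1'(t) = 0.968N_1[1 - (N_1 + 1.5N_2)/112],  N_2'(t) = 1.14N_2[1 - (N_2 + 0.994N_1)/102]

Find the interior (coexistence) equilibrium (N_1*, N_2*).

Setting both brackets to zero gives the nullclines N_1 + 1.5N_2 = 112 and 0.994N_1 + N_2 = 102.
Substituting N_2 = 102 - 0.994N_1 into the first: N_1(1 - 1.5·0.994) = 112 - 1.5·102.
So N_1* = -41/-0.491 = 83.5, and then N_2* = 102 - 0.994·83.5 = 19.

N_1* ≈ 83.5, N_2* ≈ 19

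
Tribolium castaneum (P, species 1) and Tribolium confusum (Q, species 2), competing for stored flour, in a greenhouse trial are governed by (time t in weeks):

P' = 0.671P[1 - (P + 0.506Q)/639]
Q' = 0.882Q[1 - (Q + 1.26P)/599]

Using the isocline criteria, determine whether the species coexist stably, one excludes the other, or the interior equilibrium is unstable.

Compare the nullcline intercepts: K1/α12 = 639/0.506 = 1260 > K2 = 599; K2/α21 = 599/1.26 = 475 < K1 = 639.
Since the inequalities point opposite ways, species 1 can invade but species 2 cannot.

species 1 excludes species 2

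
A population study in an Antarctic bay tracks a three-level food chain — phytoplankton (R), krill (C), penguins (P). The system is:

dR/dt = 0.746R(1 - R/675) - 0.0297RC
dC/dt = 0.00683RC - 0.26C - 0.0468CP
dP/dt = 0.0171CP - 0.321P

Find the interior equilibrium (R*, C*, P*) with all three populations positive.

From dP/dt = 0: 0.0171C* = 0.321, so C* = 18.8.
From dR/dt = 0: 0.746(1 - R*/675) = 0.0297·18.8, giving R* = 675·(1 - 0.747) = 171.
From dC/dt = 0: 0.00683·171 - 0.26 = 0.0468P*, so P* = 0.905/0.0468 = 19.3.

R* ≈ 171, C* ≈ 18.8, P* ≈ 19.3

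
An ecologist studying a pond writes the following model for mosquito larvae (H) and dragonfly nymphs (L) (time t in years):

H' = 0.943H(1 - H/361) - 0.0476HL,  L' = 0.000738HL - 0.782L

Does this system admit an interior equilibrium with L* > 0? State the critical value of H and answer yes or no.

Threshold H = 1060; K < 1060, so no, the predator goes extinct.

The predator equation gives dL/dt > 0 only when H > 0.782/0.000738 = 1060.
Without the predator, H → K = 361. Since 361 < 1060, the predator cannot invade.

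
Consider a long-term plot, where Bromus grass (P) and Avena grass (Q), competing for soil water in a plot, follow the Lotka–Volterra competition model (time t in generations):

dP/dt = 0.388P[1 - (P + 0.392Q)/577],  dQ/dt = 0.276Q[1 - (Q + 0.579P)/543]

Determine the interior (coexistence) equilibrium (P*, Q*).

P* ≈ 471, Q* ≈ 270

Setting both brackets to zero gives the nullclines P + 0.392Q = 577 and 0.579P + Q = 543.
Substituting Q = 543 - 0.579P into the first: P(1 - 0.392·0.579) = 577 - 0.392·543.
So P* = 364/0.773 = 471, and then Q* = 543 - 0.579·471 = 270.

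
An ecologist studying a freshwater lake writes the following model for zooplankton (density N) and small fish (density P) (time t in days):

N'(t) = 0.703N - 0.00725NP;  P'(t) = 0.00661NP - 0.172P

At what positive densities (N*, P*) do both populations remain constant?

N* ≈ 26, P* ≈ 97

Set dP/dt = 0 with P > 0: 0.00661N - 0.172 = 0, so N* = 0.172/0.00661 = 26.
Set dN/dt = 0 with N > 0: 0.703 - 0.00725P = 0, so P* = 0.703/0.00725 = 97.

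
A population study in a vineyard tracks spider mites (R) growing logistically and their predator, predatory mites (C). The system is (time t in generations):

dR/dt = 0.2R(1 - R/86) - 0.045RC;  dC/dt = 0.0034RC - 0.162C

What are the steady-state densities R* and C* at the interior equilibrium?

From dC/dt = 0 with C > 0: 0.0034R* = 0.162, so R* = 47.6.
Substitute into dR/dt = 0: 0.2(1 - 47.6/86) = 0.045C*.
The bracket is 0.446, giving C* = 0.0892/0.045 = 1.98.

R* ≈ 47.6, C* ≈ 1.98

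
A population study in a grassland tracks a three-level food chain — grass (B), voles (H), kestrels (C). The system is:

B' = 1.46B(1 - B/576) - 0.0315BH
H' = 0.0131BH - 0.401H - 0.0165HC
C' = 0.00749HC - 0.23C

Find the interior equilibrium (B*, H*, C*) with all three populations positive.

B* ≈ 194, H* ≈ 30.7, C* ≈ 130

From dC/dt = 0: 0.00749H* = 0.23, so H* = 30.7.
From dB/dt = 0: 1.46(1 - B*/576) = 0.0315·30.7, giving B* = 576·(1 - 0.663) = 194.
From dH/dt = 0: 0.0131·194 - 0.401 = 0.0165C*, so C* = 2.15/0.0165 = 130.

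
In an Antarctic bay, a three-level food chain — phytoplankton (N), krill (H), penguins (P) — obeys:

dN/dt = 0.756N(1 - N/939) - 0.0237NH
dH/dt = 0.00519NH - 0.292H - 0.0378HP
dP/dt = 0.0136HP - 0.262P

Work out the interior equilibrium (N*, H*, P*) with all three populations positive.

From dP/dt = 0: 0.0136H* = 0.262, so H* = 19.3.
From dN/dt = 0: 0.756(1 - N*/939) = 0.0237·19.3, giving N* = 939·(1 - 0.604) = 372.
From dH/dt = 0: 0.00519·372 - 0.292 = 0.0378P*, so P* = 1.64/0.0378 = 43.3.

N* ≈ 372, H* ≈ 19.3, P* ≈ 43.3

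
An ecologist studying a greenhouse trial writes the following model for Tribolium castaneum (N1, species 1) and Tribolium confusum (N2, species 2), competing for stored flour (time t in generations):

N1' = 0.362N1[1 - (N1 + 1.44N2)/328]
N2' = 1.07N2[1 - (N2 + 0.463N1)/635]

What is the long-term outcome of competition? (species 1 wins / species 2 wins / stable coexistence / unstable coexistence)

Compare the nullcline intercepts: K1/α12 = 328/1.44 = 228 < K2 = 635; K2/α21 = 635/0.463 = 1370 > K1 = 328.
Since the inequalities point opposite ways, species 2 can invade but species 1 cannot.

species 2 excludes species 1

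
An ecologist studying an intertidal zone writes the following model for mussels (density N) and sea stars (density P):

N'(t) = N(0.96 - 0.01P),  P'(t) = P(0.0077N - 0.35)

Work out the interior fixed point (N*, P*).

Set dP/dt = 0 with P > 0: 0.0077N - 0.35 = 0, so N* = 0.35/0.0077 = 45.5.
Set dN/dt = 0 with N > 0: 0.96 - 0.01P = 0, so P* = 0.96/0.01 = 96.

N* ≈ 45.5, P* ≈ 96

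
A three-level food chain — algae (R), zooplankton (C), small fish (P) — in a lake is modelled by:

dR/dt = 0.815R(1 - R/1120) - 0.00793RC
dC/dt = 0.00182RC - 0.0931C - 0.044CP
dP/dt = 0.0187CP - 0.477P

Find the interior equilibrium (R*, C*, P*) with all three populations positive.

From dP/dt = 0: 0.0187C* = 0.477, so C* = 25.5.
From dR/dt = 0: 0.815(1 - R*/1120) = 0.00793·25.5, giving R* = 1120·(1 - 0.248) = 842.
From dC/dt = 0: 0.00182·842 - 0.0931 = 0.044P*, so P* = 1.44/0.044 = 32.7.

R* ≈ 842, C* ≈ 25.5, P* ≈ 32.7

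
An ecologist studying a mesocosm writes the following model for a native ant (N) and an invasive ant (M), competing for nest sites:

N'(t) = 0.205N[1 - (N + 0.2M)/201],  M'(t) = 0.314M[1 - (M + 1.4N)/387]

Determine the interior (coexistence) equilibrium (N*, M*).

N* ≈ 172, M* ≈ 147

Setting both brackets to zero gives the nullclines N + 0.2M = 201 and 1.4N + M = 387.
Substituting M = 387 - 1.4N into the first: N(1 - 0.2·1.4) = 201 - 0.2·387.
So N* = 124/0.72 = 172, and then M* = 387 - 1.4·172 = 147.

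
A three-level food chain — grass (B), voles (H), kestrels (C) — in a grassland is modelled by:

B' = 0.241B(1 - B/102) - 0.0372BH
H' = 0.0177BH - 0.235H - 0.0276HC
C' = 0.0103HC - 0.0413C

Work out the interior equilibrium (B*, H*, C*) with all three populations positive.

B* ≈ 38.9, H* ≈ 4.01, C* ≈ 16.4

From dC/dt = 0: 0.0103H* = 0.0413, so H* = 4.01.
From dB/dt = 0: 0.241(1 - B*/102) = 0.0372·4.01, giving B* = 102·(1 - 0.619) = 38.9.
From dH/dt = 0: 0.0177·38.9 - 0.235 = 0.0276C*, so C* = 0.453/0.0276 = 16.4.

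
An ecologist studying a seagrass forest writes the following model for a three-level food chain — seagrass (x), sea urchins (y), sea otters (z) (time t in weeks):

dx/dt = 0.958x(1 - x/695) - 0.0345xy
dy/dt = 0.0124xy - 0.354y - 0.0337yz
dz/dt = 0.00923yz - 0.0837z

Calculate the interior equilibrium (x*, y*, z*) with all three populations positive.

From dz/dt = 0: 0.00923y* = 0.0837, so y* = 9.07.
From dx/dt = 0: 0.958(1 - x*/695) = 0.0345·9.07, giving x* = 695·(1 - 0.327) = 468.
From dy/dt = 0: 0.0124·468 - 0.354 = 0.0337z*, so z* = 5.45/0.0337 = 162.

x* ≈ 468, y* ≈ 9.07, z* ≈ 162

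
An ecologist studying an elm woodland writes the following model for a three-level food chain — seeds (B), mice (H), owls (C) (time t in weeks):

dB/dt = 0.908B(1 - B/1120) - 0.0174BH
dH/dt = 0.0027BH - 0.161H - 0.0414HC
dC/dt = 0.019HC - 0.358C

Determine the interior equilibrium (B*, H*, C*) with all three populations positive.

B* ≈ 716, H* ≈ 18.8, C* ≈ 42.8

From dC/dt = 0: 0.019H* = 0.358, so H* = 18.8.
From dB/dt = 0: 0.908(1 - B*/1120) = 0.0174·18.8, giving B* = 1120·(1 - 0.361) = 716.
From dH/dt = 0: 0.0027·716 - 0.161 = 0.0414C*, so C* = 1.77/0.0414 = 42.8.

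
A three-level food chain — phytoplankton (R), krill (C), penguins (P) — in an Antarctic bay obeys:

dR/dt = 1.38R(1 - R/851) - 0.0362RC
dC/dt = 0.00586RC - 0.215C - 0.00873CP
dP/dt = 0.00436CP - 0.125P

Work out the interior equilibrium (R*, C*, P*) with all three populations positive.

From dP/dt = 0: 0.00436C* = 0.125, so C* = 28.7.
From dR/dt = 0: 1.38(1 - R*/851) = 0.0362·28.7, giving R* = 851·(1 - 0.752) = 211.
From dC/dt = 0: 0.00586·211 - 0.215 = 0.00873P*, so P* = 1.02/0.00873 = 117.

R* ≈ 211, C* ≈ 28.7, P* ≈ 117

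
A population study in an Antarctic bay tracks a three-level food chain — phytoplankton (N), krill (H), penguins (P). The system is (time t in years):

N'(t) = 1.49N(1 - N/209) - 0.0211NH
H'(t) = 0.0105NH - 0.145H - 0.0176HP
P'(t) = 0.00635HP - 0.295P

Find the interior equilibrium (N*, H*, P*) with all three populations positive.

From dP/dt = 0: 0.00635H* = 0.295, so H* = 46.5.
From dN/dt = 0: 1.49(1 - N*/209) = 0.0211·46.5, giving N* = 209·(1 - 0.658) = 71.5.
From dH/dt = 0: 0.0105·71.5 - 0.145 = 0.0176P*, so P* = 0.606/0.0176 = 34.4.

N* ≈ 71.5, H* ≈ 46.5, P* ≈ 34.4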